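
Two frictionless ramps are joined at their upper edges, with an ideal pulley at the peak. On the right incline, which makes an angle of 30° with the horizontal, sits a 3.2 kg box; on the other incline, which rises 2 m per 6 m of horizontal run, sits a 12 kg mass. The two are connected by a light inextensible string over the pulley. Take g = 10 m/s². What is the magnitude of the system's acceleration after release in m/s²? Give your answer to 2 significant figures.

Resolve each weight along its own incline: the 3.2 kg mass has component 3.2 × 10 × sin 30° = 16.000 N down its slope, and the 12 kg mass has 12 × 10 × sin 18.43° = 37.947 N down its slope.
The 12 kg side's 37.947 N exceeds the other side's 16.000 N, so that mass slides down and the 3.2 kg mass slides up. Taking that direction as positive, Newton's second law for the whole system gives 37.947 − 16.000 = (3.2 + 12) a, so a = 21.947 / 15.2 = 1.4439 m/s².

1.4 m/s²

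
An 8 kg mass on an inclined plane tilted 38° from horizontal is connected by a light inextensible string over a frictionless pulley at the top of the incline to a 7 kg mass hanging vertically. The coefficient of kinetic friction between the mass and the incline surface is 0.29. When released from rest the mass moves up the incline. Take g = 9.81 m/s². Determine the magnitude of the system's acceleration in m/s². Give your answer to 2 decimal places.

0.16 m/s²

For the mass on the incline: the weight component along the slope is m₁g sin 38° = 8 × 9.81 × 0.6157 = 48.320 N and the normal force is N = m₁g cos 38° = 61.843 N.
Kinetic friction opposes the mass's motion up the incline: f = μN = 0.29 × 61.843 = 17.934 N acting down the slope.
Newton's second law for the mass (up-slope positive): T − 48.320 − 17.934 = 8 a. For the hanging mass (downward positive): 7 × 9.81 − T = 7 a.
Adding the two equations eliminates T: 2.416 = 15 a, so a = 0.1611 m/s².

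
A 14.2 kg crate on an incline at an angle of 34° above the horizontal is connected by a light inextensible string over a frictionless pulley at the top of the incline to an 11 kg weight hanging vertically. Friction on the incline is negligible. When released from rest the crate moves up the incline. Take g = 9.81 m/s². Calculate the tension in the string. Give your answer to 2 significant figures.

95 N

For the crate on the incline: the weight component along the slope is m₁g sin 34° = 14.2 × 9.81 × 0.5592 = 77.898 N and the normal force is N = m₁g cos 34° = 115.487 N.
Newton's second law for the crate (up-slope positive): T − 77.898 = 14.2 a. For the hanging weight (downward positive): 11 × 9.81 − T = 11 a.
Adding the two equations eliminates T: 30.012 = 25.2 a, so a = 1.1910 m/s².
Then from the hanging weight's equation, T = 11 × (9.81 − 1.1910) = 94.809 N.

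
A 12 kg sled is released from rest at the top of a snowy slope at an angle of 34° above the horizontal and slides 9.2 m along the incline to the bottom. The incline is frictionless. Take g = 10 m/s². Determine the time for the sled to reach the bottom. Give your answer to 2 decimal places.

The weight component along the incline is mg sin 34° = 67.103 N and the normal force is N = mg cos 34° = 99.485 N.
With no friction, a = g sin 34° = 5.5919 m/s².
Starting from rest, L = ½at², so t = √(2L/a) = √(2 × 9.2 / 5.5919) = 1.8140 s.

1.81 s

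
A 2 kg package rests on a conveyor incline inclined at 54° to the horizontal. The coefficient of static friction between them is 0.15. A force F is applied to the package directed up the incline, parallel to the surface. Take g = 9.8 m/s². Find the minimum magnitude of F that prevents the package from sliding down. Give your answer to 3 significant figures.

The normal force is N = mg cos 54° = 11.521 N. With F at its minimum the package is on the verge of sliding down, so static friction is at its maximum μ_s N = 0.15 × 11.521 = 1.728 N and acts up the slope.
Equilibrium along the incline: F + μ_s N = mg sin 54°, so F = 15.857 − 1.728 = 14.129 N.

14.1 N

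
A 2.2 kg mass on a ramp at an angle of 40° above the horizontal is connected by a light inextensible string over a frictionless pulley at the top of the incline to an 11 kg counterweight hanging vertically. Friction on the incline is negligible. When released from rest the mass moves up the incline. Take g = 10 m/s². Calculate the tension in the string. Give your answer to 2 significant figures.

For the mass on the incline: the weight component along the slope is m₁g sin 40° = 2.2 × 10 × 0.6428 = 14.142 N and the normal force is N = m₁g cos 40° = 16.853 N.
Newton's second law for the mass (up-slope positive): T − 14.142 = 2.2 a. For the hanging counterweight (downward positive): 11 × 10 − T = 11 a.
Adding the two equations eliminates T: 95.858 = 13.2 a, so a = 7.2620 m/s².
Then from the hanging counterweight's equation, T = 11 × (10 − 7.2620) = 30.118 N.

30 N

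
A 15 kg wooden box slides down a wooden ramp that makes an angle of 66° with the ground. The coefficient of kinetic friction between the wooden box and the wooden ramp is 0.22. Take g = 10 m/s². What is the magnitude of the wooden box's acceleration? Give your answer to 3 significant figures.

Resolving the weight along the incline: the component pulling the wooden box down the slope is mg sin 66° = 15 × 10 × 0.9135 = 137.025 N, and the normal force is N = mg cos 66° = 15 × 10 × 0.4067 = 61.005 N.
Kinetic friction acts up the slope with magnitude f = μN = 0.22 × 61.005 = 13.421 N.
Net force along the incline is 137.025 − 13.421 = 123.604 N, so a = 123.604 / 15 = 8.2403 m/s².

8.24 m/s²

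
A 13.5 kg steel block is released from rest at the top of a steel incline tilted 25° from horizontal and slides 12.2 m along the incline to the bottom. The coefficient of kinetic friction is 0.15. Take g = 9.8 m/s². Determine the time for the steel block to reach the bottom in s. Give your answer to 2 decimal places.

2.95 s

The weight component along the incline is mg sin 25° = 55.912 N and the normal force is N = mg cos 25° = 119.905 N.
Friction up the slope is f = μN = 0.15 × 119.905 = 17.986 N, so the net downslope force is 55.912 − 17.986 = 37.926 N and a = 37.926 / 13.5 = 2.8093 m/s².
Starting from rest, L = ½at², so t = √(2L/a) = √(2 × 12.2 / 2.8093) = 2.9471 s.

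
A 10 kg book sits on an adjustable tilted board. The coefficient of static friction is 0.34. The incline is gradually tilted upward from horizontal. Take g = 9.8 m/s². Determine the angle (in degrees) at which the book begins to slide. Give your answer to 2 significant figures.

19°

At the threshold of sliding, static friction is at its maximum μ_s N and exactly balances the weight component along the incline: mg sin θ = μ_s mg cos θ.
Hence tan θ = μ_s = 0.34, so θ = arctan(0.34) = 18.7780°.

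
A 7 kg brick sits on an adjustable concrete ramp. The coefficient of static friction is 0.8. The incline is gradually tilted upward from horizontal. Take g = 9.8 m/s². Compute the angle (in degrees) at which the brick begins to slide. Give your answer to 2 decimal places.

38.66°

At the threshold of sliding, static friction is at its maximum μ_s N and exactly balances the weight component along the incline: mg sin θ = μ_s mg cos θ.
Hence tan θ = μ_s = 0.8, so θ = arctan(0.8) = 38.6598°.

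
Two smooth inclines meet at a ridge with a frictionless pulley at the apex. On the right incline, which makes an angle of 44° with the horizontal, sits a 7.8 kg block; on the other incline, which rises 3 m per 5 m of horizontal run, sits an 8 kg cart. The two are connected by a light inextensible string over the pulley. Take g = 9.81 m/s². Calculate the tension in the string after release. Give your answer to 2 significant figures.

Resolve each weight along its own incline: the 7.8 kg mass has component 7.8 × 9.81 × sin 44° = 53.154 N down its slope, and the 8 kg mass has 8 × 9.81 × sin 30.96° = 40.378 N down its slope.
The 7.8 kg side's 53.154 N exceeds the other side's 40.378 N, so that mass slides down and the 8 kg mass slides up. Taking that direction as positive, Newton's second law for the whole system gives 53.154 − 40.378 = (7.8 + 8) a, so a = 12.776 / 15.8 = 0.8086 m/s².
For the 8 kg mass (up-slope positive): T − 40.378 = 8 × 0.8086, so T = 46.847 N.

47 N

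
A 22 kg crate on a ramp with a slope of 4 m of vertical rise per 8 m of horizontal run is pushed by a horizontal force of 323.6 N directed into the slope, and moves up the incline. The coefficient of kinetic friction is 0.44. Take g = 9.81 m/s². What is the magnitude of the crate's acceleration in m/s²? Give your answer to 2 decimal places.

2.01 m/s²

The horizontal push has components F cos 26.57° = 323.6 × 0.8944 = 289.428 N up the incline and F sin 26.57° = 323.6 × 0.4472 = 144.714 N pressing into the surface.
The normal force is therefore N = mg cos 26.57° + F sin 26.57° = 193.029 + 144.714 = 337.743 N, and kinetic friction down the slope is μN = 0.44 × 337.743 = 148.607 N.
Along the incline: F cos 26.57° − mg sin 26.57° − μN = ma, so 289.428 − 96.515 − 148.607 = 22 a, giving a = 2.0139 m/s².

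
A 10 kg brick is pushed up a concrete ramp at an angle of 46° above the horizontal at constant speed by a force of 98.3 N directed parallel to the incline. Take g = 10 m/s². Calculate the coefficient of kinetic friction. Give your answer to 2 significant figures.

At constant speed ΣF = 0 along the incline. The applied 98.3 N acts up the slope; the weight component mg sin 46° = 71.934 N and kinetic friction μN both act down the slope.
So 98.3 = 71.934 + μ × 69.466, giving μ = (98.3 − 71.934) / 69.466 = 0.3796.

0.38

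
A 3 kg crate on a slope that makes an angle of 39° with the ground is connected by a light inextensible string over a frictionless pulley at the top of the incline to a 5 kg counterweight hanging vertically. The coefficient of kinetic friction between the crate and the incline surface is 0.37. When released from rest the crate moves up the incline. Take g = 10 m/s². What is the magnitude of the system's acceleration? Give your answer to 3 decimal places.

2.812 m/s²

For the crate on the incline: the weight component along the slope is m₁g sin 39° = 3 × 10 × 0.6293 = 18.879 N and the normal force is N = m₁g cos 39° = 23.314 N.
Kinetic friction opposes the crate's motion up the incline: f = μN = 0.37 × 23.314 = 8.626 N acting down the slope.
Newton's second law for the crate (up-slope positive): T − 18.879 − 8.626 = 3 a. For the hanging counterweight (downward positive): 5 × 10 − T = 5 a.
Adding the two equations eliminates T: 22.495 = 8 a, so a = 2.8119 m/s².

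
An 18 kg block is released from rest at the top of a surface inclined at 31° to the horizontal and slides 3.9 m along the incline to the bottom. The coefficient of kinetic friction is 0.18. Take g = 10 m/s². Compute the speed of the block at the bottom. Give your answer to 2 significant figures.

5.3 m/s

The weight component along the incline is mg sin 31° = 92.707 N and the normal force is N = mg cos 31° = 154.290 N.
Friction up the slope is f = μN = 0.18 × 154.290 = 27.772 N, so the net downslope force is 92.707 − 27.772 = 64.935 N and a = 64.935 / 18 = 3.6075 m/s².
Starting from rest over a distance of 3.9 m, v² = 2aL = 2 × 3.6075 × 3.9 = 28.1385, so v = 5.3046 m/s.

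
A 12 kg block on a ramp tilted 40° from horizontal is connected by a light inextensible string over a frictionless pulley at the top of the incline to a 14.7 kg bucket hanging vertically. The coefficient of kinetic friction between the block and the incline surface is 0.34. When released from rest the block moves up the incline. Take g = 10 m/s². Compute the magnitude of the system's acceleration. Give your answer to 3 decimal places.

1.446 m/s²

For the block on the incline: the weight component along the slope is m₁g sin 40° = 12 × 10 × 0.6428 = 77.136 N and the normal force is N = m₁g cos 40° = 91.925 N.
Kinetic friction opposes the block's motion up the incline: f = μN = 0.34 × 91.925 = 31.255 N acting down the slope.
Newton's second law for the block (up-slope positive): T − 77.136 − 31.255 = 12 a. For the hanging bucket (downward positive): 14.7 × 10 − T = 14.7 a.
Adding the two equations eliminates T: 38.609 = 26.7 a, so a = 1.4460 m/s².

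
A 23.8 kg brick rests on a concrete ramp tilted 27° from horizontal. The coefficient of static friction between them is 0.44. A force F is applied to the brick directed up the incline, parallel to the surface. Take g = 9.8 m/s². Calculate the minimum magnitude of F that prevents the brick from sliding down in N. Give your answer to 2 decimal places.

14.45 N

The normal force is N = mg cos 27° = 207.818 N. With F at its minimum the brick is on the verge of sliding down, so static friction is at its maximum μ_s N = 0.44 × 207.818 = 91.440 N and acts up the slope.
Equilibrium along the incline: F + μ_s N = mg sin 27°, so F = 105.889 − 91.440 = 14.449 N.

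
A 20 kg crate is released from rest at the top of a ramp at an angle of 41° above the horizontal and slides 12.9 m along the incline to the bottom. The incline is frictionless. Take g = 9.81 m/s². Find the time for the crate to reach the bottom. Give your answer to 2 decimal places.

The weight component along the incline is mg sin 41° = 128.719 N and the normal force is N = mg cos 41° = 148.074 N.
With no friction, a = g sin 41° = 6.4359 m/s².
Starting from rest, L = ½at², so t = √(2L/a) = √(2 × 12.9 / 6.4359) = 2.0022 s.

2.00 s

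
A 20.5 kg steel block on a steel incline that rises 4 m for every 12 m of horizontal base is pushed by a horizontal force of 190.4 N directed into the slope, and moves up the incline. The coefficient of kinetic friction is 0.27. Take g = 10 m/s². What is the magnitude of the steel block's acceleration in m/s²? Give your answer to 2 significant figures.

The horizontal push has components F cos 18.43° = 190.4 × 0.9487 = 180.632 N up the incline and F sin 18.43° = 190.4 × 0.3162 = 60.204 N pressing into the surface.
The normal force is therefore N = mg cos 18.43° + F sin 18.43° = 194.483 + 60.204 = 254.687 N, and kinetic friction down the slope is μN = 0.27 × 254.687 = 68.765 N.
Along the incline: F cos 18.43° − mg sin 18.43° − μN = ma, so 180.632 − 64.821 − 68.765 = 20.5 a, giving a = 2.2949 m/s².

2.3 m/s²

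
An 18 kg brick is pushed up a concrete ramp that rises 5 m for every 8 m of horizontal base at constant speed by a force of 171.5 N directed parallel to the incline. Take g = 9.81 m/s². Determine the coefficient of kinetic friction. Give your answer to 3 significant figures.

0.520

At constant speed ΣF = 0 along the incline. The applied 171.5 N acts up the slope; the weight component mg sin 32.01° = 93.587 N and kinetic friction μN both act down the slope.
So 171.5 = 93.587 + μ × 149.740, giving μ = (171.5 − 93.587) / 149.740 = 0.5203.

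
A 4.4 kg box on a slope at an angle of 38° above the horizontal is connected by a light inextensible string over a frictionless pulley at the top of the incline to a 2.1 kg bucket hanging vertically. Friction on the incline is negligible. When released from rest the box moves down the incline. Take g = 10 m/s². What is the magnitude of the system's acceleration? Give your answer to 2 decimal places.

0.94 m/s²

For the box on the incline: the weight component along the slope is m₁g sin 38° = 4.4 × 10 × 0.6157 = 27.091 N and the normal force is N = m₁g cos 38° = 34.672 N.
Newton's second law for the box (down-slope positive): 27.091 − T = 4.4 a. For the hanging bucket (upward positive): T − 2.1 × 10 = 2.1 a.
Adding the two equations eliminates T: 6.091 = 6.5 a, so a = 0.9371 m/s².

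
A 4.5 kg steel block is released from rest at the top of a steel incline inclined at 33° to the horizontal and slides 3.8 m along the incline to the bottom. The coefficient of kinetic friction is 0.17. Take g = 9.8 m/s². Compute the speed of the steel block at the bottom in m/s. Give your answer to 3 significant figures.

5.47 m/s

The weight component along the incline is mg sin 33° = 24.019 N and the normal force is N = mg cos 33° = 36.985 N.
Friction up the slope is f = μN = 0.17 × 36.985 = 6.287 N, so the net downslope force is 24.019 − 6.287 = 17.732 N and a = 17.732 / 4.5 = 3.9404 m/s².
Starting from rest over a distance of 3.8 m, v² = 2aL = 2 × 3.9404 × 3.8 = 29.9470, so v = 5.4724 m/s.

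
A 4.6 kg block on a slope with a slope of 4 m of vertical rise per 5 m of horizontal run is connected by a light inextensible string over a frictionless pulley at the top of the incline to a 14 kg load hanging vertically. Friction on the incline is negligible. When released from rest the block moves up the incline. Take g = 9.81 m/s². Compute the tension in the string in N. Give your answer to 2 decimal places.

For the block on the incline: the weight component along the slope is m₁g sin 38.66° = 4.6 × 9.81 × 0.6247 = 28.190 N and the normal force is N = m₁g cos 38.66° = 35.237 N.
Newton's second law for the block (up-slope positive): T − 28.190 = 4.6 a. For the hanging load (downward positive): 14 × 9.81 − T = 14 a.
Adding the two equations eliminates T: 109.150 = 18.6 a, so a = 5.8683 m/s².
Then from the hanging load's equation, T = 14 × (9.81 − 5.8683) = 55.184 N.

55.18 N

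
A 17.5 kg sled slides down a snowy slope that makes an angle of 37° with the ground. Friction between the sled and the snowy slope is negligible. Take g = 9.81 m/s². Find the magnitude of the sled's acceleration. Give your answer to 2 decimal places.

Resolving the weight along the incline: the component pulling the sled down the slope is mg sin 37° = 17.5 × 9.81 × 0.6018 = 103.314 N, and the normal force is N = mg cos 37° = 17.5 × 9.81 × 0.7986 = 137.100 N.
With no friction the net force along the incline is 103.314 N, so a = g sin 37° = 103.314 / 17.5 = 5.9037 m/s².

5.90 m/s²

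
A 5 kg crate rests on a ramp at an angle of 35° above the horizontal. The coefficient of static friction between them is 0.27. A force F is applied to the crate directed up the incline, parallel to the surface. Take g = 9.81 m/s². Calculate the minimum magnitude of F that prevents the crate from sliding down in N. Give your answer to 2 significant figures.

The normal force is N = mg cos 35° = 40.179 N. With F at its minimum the crate is on the verge of sliding down, so static friction is at its maximum μ_s N = 0.27 × 40.179 = 10.848 N and acts up the slope.
Equilibrium along the incline: F + μ_s N = mg sin 35°, so F = 28.134 − 10.848 = 17.286 N.

17 N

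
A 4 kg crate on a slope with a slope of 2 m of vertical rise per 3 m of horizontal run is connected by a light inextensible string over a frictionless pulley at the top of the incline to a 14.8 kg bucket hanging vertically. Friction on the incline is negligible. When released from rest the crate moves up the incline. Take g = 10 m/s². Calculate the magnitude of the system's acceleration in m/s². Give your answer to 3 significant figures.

6.69 m/s²

For the crate on the incline: the weight component along the slope is m₁g sin 33.69° = 4 × 10 × 0.5547 = 22.188 N and the normal force is N = m₁g cos 33.69° = 33.282 N.
Newton's second law for the crate (up-slope positive): T − 22.188 = 4 a. For the hanging bucket (downward positive): 14.8 × 10 − T = 14.8 a.
Adding the two equations eliminates T: 125.812 = 18.8 a, so a = 6.6921 m/s².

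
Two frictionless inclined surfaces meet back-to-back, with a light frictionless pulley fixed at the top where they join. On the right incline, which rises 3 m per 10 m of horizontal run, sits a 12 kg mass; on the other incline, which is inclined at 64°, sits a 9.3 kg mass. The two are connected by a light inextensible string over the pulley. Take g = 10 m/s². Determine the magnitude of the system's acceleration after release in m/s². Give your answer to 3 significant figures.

Resolve each weight along its own incline: the 12 kg mass has component 12 × 10 × sin 16.70° = 34.482 N down its slope, and the 9.3 kg mass has 9.3 × 10 × sin 64° = 83.588 N down its slope.
The 9.3 kg side's 83.588 N exceeds the other side's 34.482 N, so that mass slides down and the 12 kg mass slides up. Taking that direction as positive, Newton's second law for the whole system gives 83.588 − 34.482 = (12 + 9.3) a, so a = 49.106 / 21.3 = 2.3054 m/s².

2.31 m/s²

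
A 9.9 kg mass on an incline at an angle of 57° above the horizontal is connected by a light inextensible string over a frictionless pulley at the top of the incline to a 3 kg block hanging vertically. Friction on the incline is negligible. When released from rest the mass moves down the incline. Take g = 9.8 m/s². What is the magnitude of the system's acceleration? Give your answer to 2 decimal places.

For the mass on the incline: the weight component along the slope is m₁g sin 57° = 9.9 × 9.8 × 0.8387 = 81.371 N and the normal force is N = m₁g cos 57° = 52.841 N.
Newton's second law for the mass (down-slope positive): 81.371 − T = 9.9 a. For the hanging block (upward positive): T − 3 × 9.8 = 3 a.
Adding the two equations eliminates T: 51.971 = 12.9 a, so a = 4.0288 m/s².

4.03 m/s²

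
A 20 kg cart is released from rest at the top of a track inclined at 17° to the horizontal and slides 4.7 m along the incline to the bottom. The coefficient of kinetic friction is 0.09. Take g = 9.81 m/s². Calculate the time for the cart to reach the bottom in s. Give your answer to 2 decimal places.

2.16 s

The weight component along the incline is mg sin 17° = 57.363 N and the normal force is N = mg cos 17° = 187.627 N.
Friction up the slope is f = μN = 0.09 × 187.627 = 16.886 N, so the net downslope force is 57.363 − 16.886 = 40.477 N and a = 40.477 / 20 = 2.0238 m/s².
Starting from rest, L = ½at², so t = √(2L/a) = √(2 × 4.7 / 2.0238) = 2.1552 s.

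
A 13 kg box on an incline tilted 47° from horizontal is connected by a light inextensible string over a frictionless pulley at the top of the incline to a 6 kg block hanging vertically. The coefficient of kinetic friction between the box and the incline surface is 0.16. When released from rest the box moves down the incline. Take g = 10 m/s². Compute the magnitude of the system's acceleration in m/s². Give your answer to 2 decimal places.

For the box on the incline: the weight component along the slope is m₁g sin 47° = 13 × 10 × 0.7314 = 95.082 N and the normal force is N = m₁g cos 47° = 88.660 N.
Kinetic friction opposes the box's motion down the incline: f = μN = 0.16 × 88.660 = 14.186 N acting up the slope.
Newton's second law for the box (down-slope positive): 95.082 − 14.186 − T = 13 a. For the hanging block (upward positive): T − 6 × 10 = 6 a.
Adding the two equations eliminates T: 20.896 = 19 a, so a = 1.0998 m/s².

1.10 m/s²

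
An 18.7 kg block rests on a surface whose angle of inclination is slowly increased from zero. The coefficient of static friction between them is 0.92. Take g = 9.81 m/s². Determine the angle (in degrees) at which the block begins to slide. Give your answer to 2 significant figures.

At the threshold of sliding, static friction is at its maximum μ_s N and exactly balances the weight component along the incline: mg sin θ = μ_s mg cos θ.
Hence tan θ = μ_s = 0.92, so θ = arctan(0.92) = 42.6141°.

43°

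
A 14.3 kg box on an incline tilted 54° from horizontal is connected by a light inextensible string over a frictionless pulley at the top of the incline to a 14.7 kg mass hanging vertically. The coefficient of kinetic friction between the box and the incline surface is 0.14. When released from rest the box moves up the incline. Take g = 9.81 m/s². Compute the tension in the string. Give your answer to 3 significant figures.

134 N

For the box on the incline: the weight component along the slope is m₁g sin 54° = 14.3 × 9.81 × 0.8090 = 113.489 N and the normal force is N = m₁g cos 54° = 82.456 N.
Kinetic friction opposes the box's motion up the incline: f = μN = 0.14 × 82.456 = 11.544 N acting down the slope.
Newton's second law for the box (up-slope positive): T − 113.489 − 11.544 = 14.3 a. For the hanging mass (downward positive): 14.7 × 9.81 − T = 14.7 a.
Adding the two equations eliminates T: 19.174 = 29 a, so a = 0.6612 m/s².
Then from the hanging mass's equation, T = 14.7 × (9.81 − 0.6612) = 134.487 N.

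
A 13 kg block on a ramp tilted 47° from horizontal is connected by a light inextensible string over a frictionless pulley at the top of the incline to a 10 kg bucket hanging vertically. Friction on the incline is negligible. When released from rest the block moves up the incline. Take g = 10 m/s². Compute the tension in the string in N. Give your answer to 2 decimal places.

97.86 N

For the block on the incline: the weight component along the slope is m₁g sin 47° = 13 × 10 × 0.7314 = 95.082 N and the normal force is N = m₁g cos 47° = 88.660 N.
Newton's second law for the block (up-slope positive): T − 95.082 = 13 a. For the hanging bucket (downward positive): 10 × 10 − T = 10 a.
Adding the two equations eliminates T: 4.918 = 23 a, so a = 0.2138 m/s².
Then from the hanging bucket's equation, T = 10 × (10 − 0.2138) = 97.862 N.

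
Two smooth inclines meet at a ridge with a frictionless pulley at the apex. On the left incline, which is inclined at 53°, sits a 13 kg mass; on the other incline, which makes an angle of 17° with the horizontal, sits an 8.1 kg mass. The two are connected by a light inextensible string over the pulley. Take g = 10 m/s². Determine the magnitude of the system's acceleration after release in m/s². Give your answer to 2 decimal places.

Resolve each weight along its own incline: the 13 kg mass has component 13 × 10 × sin 53° = 103.823 N down its slope, and the 8.1 kg mass has 8.1 × 10 × sin 17° = 23.682 N down its slope.
The 13 kg side's 103.823 N exceeds the other side's 23.682 N, so that mass slides down and the 8.1 kg mass slides up. Taking that direction as positive, Newton's second law for the whole system gives 103.823 − 23.682 = (13 + 8.1) a, so a = 80.141 / 21.1 = 3.7982 m/s².

3.80 m/s²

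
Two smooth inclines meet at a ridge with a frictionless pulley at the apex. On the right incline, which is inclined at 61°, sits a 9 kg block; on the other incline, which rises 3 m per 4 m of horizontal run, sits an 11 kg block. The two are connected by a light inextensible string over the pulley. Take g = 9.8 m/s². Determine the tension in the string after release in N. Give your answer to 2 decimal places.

Resolve each weight along its own incline: the 9 kg mass has component 9 × 9.8 × sin 61° = 77.141 N down its slope, and the 11 kg mass has 11 × 9.8 × sin 36.87° = 64.680 N down its slope.
The 9 kg side's 77.141 N exceeds the other side's 64.680 N, so that mass slides down and the 11 kg mass slides up. Taking that direction as positive, Newton's second law for the whole system gives 77.141 − 64.680 = (9 + 11) a, so a = 12.461 / 20 = 0.6230 m/s².
For the 11 kg mass (up-slope positive): T − 64.680 = 11 × 0.6230, so T = 71.533 N.

71.53 N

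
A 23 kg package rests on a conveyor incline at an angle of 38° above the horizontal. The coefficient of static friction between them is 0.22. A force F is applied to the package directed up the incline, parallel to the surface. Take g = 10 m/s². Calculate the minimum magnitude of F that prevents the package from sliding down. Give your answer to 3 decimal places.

101.729 N

The normal force is N = mg cos 38° = 181.242 N. With F at its minimum the package is on the verge of sliding down, so static friction is at its maximum μ_s N = 0.22 × 181.242 = 39.873 N and acts up the slope.
Equilibrium along the incline: F + μ_s N = mg sin 38°, so F = 141.602 − 39.873 = 101.729 N.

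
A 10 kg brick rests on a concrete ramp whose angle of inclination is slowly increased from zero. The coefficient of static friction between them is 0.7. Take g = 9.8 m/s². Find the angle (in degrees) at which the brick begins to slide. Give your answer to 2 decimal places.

At the threshold of sliding, static friction is at its maximum μ_s N and exactly balances the weight component along the incline: mg sin θ = μ_s mg cos θ.
Hence tan θ = μ_s = 0.7, so θ = arctan(0.7) = 34.9920°.

34.99°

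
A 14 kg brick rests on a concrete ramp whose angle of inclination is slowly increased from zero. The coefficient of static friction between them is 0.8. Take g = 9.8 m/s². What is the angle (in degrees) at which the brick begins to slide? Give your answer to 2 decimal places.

At the threshold of sliding, static friction is at its maximum μ_s N and exactly balances the weight component along the incline: mg sin θ = μ_s mg cos θ.
Hence tan θ = μ_s = 0.8, so θ = arctan(0.8) = 38.6598°.

38.66°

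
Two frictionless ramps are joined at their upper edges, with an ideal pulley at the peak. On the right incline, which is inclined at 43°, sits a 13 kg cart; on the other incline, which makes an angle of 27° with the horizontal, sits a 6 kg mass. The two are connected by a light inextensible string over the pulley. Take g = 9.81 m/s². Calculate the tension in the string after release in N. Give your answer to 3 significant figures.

45.7 N

Resolve each weight along its own incline: the 13 kg mass has component 13 × 9.81 × sin 43° = 86.975 N down its slope, and the 6 kg mass has 6 × 9.81 × sin 27° = 26.722 N down its slope.
The 13 kg side's 86.975 N exceeds the other side's 26.722 N, so that mass slides down and the 6 kg mass slides up. Taking that direction as positive, Newton's second law for the whole system gives 86.975 − 26.722 = (13 + 6) a, so a = 60.253 / 19 = 3.1712 m/s².
For the 6 kg mass (up-slope positive): T − 26.722 = 6 × 3.1712, so T = 45.749 N.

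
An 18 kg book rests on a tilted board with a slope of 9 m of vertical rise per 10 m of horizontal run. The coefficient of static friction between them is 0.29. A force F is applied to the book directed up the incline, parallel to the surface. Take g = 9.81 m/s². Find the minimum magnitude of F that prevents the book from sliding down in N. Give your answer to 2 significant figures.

80 N

The normal force is N = mg cos 41.99° = 131.251 N. With F at its minimum the book is on the verge of sliding down, so static friction is at its maximum μ_s N = 0.29 × 131.251 = 38.063 N and acts up the slope.
Equilibrium along the incline: F + μ_s N = mg sin 41.99°, so F = 118.126 − 38.063 = 80.063 N.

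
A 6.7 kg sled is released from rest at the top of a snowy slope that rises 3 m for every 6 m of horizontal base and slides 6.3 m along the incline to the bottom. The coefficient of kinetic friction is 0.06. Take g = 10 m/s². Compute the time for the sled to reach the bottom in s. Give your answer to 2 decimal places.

1.79 s

The weight component along the incline is mg sin 26.57° = 29.963 N and the normal force is N = mg cos 26.57° = 59.927 N.
Friction up the slope is f = μN = 0.06 × 59.927 = 3.596 N, so the net downslope force is 29.963 − 3.596 = 26.367 N and a = 26.367 / 6.7 = 3.9354 m/s².
Starting from rest, L = ½at², so t = √(2L/a) = √(2 × 6.3 / 3.9354) = 1.7893 s.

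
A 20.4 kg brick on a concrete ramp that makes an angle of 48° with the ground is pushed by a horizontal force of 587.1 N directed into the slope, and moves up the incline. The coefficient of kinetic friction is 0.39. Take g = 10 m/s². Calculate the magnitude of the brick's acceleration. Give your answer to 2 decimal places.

0.88 m/s²

The horizontal push has components F cos 48° = 587.1 × 0.6691 = 392.829 N up the incline and F sin 48° = 587.1 × 0.7431 = 436.274 N pressing into the surface.
The normal force is therefore N = mg cos 48° + F sin 48° = 136.496 + 436.274 = 572.770 N, and kinetic friction down the slope is μN = 0.39 × 572.770 = 223.380 N.
Along the incline: F cos 48° − mg sin 48° − μN = ma, so 392.829 − 151.592 − 223.380 = 20.4 a, giving a = 0.8753 m/s².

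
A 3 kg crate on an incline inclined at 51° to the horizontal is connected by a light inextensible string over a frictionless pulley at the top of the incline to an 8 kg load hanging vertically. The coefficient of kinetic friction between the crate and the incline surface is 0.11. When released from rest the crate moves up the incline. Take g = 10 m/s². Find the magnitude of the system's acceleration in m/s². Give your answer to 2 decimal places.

For the crate on the incline: the weight component along the slope is m₁g sin 51° = 3 × 10 × 0.7771 = 23.313 N and the normal force is N = m₁g cos 51° = 18.880 N.
Kinetic friction opposes the crate's motion up the incline: f = μN = 0.11 × 18.880 = 2.077 N acting down the slope.
Newton's second law for the crate (up-slope positive): T − 23.313 − 2.077 = 3 a. For the hanging load (downward positive): 8 × 10 − T = 8 a.
Adding the two equations eliminates T: 54.610 = 11 a, so a = 4.9645 m/s².

4.96 m/s²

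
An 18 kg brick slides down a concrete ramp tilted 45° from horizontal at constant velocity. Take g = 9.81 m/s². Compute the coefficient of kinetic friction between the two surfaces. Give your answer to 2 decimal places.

1.00

At constant velocity the net force along the incline is zero: mg sin 45° = μ mg cos 45°.
So μ = tan 45° = 0.7071 / 0.7071 = 1.0000.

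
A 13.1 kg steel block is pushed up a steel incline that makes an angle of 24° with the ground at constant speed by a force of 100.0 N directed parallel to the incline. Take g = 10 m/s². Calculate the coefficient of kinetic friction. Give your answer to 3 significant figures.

0.390

At constant speed ΣF = 0 along the incline. The applied 100.0 N acts up the slope; the weight component mg sin 24° = 53.283 N and kinetic friction μN both act down the slope.
So 100.0 = 53.283 + μ × 119.674, giving μ = (100.0 − 53.283) / 119.674 = 0.3904.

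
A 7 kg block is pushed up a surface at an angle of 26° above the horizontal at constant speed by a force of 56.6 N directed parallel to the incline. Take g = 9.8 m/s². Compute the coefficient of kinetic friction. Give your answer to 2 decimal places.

0.43

At constant speed ΣF = 0 along the incline. The applied 56.6 N acts up the slope; the weight component mg sin 26° = 30.072 N and kinetic friction μN both act down the slope.
So 56.6 = 30.072 + μ × 61.657, giving μ = (56.6 − 30.072) / 61.657 = 0.4303.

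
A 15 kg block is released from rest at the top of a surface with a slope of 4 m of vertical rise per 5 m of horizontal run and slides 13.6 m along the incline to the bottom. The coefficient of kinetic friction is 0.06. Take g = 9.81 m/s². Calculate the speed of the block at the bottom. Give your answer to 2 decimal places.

12.42 m/s

The weight component along the incline is mg sin 38.66° = 91.924 N and the normal force is N = mg cos 38.66° = 114.905 N.
Friction up the slope is f = μN = 0.06 × 114.905 = 6.894 N, so the net downslope force is 91.924 − 6.894 = 85.030 N and a = 85.030 / 15 = 5.6687 m/s².
Starting from rest over a distance of 13.6 m, v² = 2aL = 2 × 5.6687 × 13.6 = 154.1886, so v = 12.4173 m/s.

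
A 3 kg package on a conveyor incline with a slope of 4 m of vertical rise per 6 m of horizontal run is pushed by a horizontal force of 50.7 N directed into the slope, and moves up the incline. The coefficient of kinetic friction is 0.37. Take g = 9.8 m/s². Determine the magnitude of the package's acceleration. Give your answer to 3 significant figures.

The horizontal push has components F cos 33.69° = 50.7 × 0.8321 = 42.187 N up the incline and F sin 33.69° = 50.7 × 0.5547 = 28.123 N pressing into the surface.
The normal force is therefore N = mg cos 33.69° + F sin 33.69° = 24.464 + 28.123 = 52.587 N, and kinetic friction down the slope is μN = 0.37 × 52.587 = 19.457 N.
Along the incline: F cos 33.69° − mg sin 33.69° − μN = ma, so 42.187 − 16.308 − 19.457 = 3 a, giving a = 2.1407 m/s².

2.14 m/s²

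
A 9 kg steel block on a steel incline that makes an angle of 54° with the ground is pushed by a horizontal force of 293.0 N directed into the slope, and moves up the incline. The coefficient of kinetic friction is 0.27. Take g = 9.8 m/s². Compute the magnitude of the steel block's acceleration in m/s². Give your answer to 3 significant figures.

The horizontal push has components F cos 54° = 293.0 × 0.5878 = 172.225 N up the incline and F sin 54° = 293.0 × 0.8090 = 237.037 N pressing into the surface.
The normal force is therefore N = mg cos 54° + F sin 54° = 51.844 + 237.037 = 288.881 N, and kinetic friction down the slope is μN = 0.27 × 288.881 = 77.998 N.
Along the incline: F cos 54° − mg sin 54° − μN = ma, so 172.225 − 71.354 − 77.998 = 9 a, giving a = 2.5414 m/s².

2.54 m/s²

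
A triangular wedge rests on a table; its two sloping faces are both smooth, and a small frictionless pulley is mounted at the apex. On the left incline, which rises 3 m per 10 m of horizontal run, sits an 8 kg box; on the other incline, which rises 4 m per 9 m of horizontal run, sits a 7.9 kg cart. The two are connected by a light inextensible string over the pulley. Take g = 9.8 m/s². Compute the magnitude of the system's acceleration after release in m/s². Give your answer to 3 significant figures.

0.561 m/s²

Resolve each weight along its own incline: the 8 kg mass has component 8 × 9.8 × sin 16.70° = 22.528 N down its slope, and the 7.9 kg mass has 7.9 × 9.8 × sin 23.96° = 31.443 N down its slope.
The 7.9 kg side's 31.443 N exceeds the other side's 22.528 N, so that mass slides down and the 8 kg mass slides up. Taking that direction as positive, Newton's second law for the whole system gives 31.443 − 22.528 = (8 + 7.9) a, so a = 8.915 / 15.9 = 0.5607 m/s².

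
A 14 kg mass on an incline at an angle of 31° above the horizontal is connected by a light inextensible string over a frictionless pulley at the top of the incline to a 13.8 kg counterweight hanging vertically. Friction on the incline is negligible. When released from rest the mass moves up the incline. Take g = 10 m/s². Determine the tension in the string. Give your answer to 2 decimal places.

For the mass on the incline: the weight component along the slope is m₁g sin 31° = 14 × 10 × 0.5150 = 72.100 N and the normal force is N = m₁g cos 31° = 120.003 N.
Newton's second law for the mass (up-slope positive): T − 72.100 = 14 a. For the hanging counterweight (downward positive): 13.8 × 10 − T = 13.8 a.
Adding the two equations eliminates T: 65.900 = 27.8 a, so a = 2.3705 m/s².
Then from the hanging counterweight's equation, T = 13.8 × (10 − 2.3705) = 105.287 N.

105.29 N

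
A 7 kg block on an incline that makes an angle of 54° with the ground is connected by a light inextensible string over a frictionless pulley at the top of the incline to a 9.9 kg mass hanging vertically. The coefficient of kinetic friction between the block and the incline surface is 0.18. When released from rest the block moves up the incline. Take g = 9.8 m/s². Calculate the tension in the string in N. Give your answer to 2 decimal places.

76.95 N

For the block on the incline: the weight component along the slope is m₁g sin 54° = 7 × 9.8 × 0.8090 = 55.497 N and the normal force is N = m₁g cos 54° = 40.322 N.
Kinetic friction opposes the block's motion up the incline: f = μN = 0.18 × 40.322 = 7.258 N acting down the slope.
Newton's second law for the block (up-slope positive): T − 55.497 − 7.258 = 7 a. For the hanging mass (downward positive): 9.9 × 9.8 − T = 9.9 a.
Adding the two equations eliminates T: 34.265 = 16.9 a, so a = 2.0275 m/s².
Then from the hanging mass's equation, T = 9.9 × (9.8 − 2.0275) = 76.948 N.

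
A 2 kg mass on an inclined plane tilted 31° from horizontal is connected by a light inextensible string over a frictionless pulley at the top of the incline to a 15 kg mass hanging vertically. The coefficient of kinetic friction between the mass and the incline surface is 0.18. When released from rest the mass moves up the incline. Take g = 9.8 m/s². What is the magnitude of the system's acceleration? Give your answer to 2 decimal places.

7.88 m/s²

For the mass on the incline: the weight component along the slope is m₁g sin 31° = 2 × 9.8 × 0.5150 = 10.094 N and the normal force is N = m₁g cos 31° = 16.800 N.
Kinetic friction opposes the mass's motion up the incline: f = μN = 0.18 × 16.800 = 3.024 N acting down the slope.
Newton's second law for the mass (up-slope positive): T − 10.094 − 3.024 = 2 a. For the hanging mass (downward positive): 15 × 9.8 − T = 15 a.
Adding the two equations eliminates T: 133.882 = 17 a, so a = 7.8754 m/s².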